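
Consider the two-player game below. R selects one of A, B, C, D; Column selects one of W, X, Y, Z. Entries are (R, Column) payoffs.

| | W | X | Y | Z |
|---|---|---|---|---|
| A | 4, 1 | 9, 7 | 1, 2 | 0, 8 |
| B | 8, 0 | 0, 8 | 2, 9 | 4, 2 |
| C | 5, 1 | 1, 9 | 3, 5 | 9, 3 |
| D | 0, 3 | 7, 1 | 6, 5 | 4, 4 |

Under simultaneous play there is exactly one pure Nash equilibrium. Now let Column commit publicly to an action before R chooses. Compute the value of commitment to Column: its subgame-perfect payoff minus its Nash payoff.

Work backward from R's decision.
- W: BR = B, leader payoff 0.
- X: BR = A, leader payoff 7.
- Y: BR = D, leader payoff 5.
- Z: BR = C, leader payoff 3.
Column's induced payoffs are 0, 7, 5, 3, so Column commits to X. Subgame-perfect outcome: (A, X) with payoffs (9, 7).
For the simultaneous game, intersect best replies.
R's best replies: W→B; X→A; Y→D; Z→C.
Column's best replies: A→Z; B→Y; C→X; D→Y.
The unique mutual best reply is (D, Y), giving (6, 5).
Column's commitment gain: 7 − 5 = 2.

2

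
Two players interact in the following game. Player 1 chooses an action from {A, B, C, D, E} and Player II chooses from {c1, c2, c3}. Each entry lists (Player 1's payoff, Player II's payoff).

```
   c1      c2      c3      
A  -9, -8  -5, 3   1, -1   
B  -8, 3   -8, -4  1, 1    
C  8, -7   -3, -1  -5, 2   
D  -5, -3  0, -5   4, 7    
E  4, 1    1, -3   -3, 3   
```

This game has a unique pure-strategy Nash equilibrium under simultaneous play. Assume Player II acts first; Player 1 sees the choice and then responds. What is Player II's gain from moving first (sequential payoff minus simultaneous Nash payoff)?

0

Backward induction with Player II moving first.
- c1: Player 1 compares -9, -8, 8, -5, 4 and picks C; Player II would get -7.
- c2: Player 1 compares -5, -8, -3, 0, 1 and picks E; Player II would get -3.
- c3: Player 1 compares 1, 1, -5, 4, -3 and picks D; Player II would get 7.
Among -7, -3, 7, the best is 7 at c3. Subgame-perfect outcome: (D, c3) with payoffs (4, 7).
Under simultaneous play:
Player 1's best replies: c1→C; c2→E; c3→D.
Player II's best replies: A→c2; B→c1; C→c3; D→c3; E→c3.
Only (D, c3) has each player best-responding; Nash payoffs (4, 7).
Player II's commitment gain: 7 − 7 = 0.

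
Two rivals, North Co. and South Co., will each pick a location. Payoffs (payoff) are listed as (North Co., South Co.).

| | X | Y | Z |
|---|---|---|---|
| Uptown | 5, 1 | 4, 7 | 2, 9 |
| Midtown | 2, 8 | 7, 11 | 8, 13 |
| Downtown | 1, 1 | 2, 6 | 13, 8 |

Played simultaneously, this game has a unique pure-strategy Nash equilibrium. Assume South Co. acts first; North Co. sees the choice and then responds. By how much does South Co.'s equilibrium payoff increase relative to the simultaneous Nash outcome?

North Co. best-responds to each possible South Co. move:
- X → North Co. plays Uptown (best of 5, 2, 1); South Co. gets 1.
- Y → North Co. plays Midtown (best of 4, 7, 2); South Co. gets 11.
- Z → North Co. plays Downtown (best of 2, 8, 13); South Co. gets 8.
South Co.'s induced payoffs are 1, 11, 8, so South Co. commits to Y. Subgame-perfect outcome: (Midtown, Y) with payoffs (7, 11).
Now find the simultaneous Nash equilibrium.
North Co.'s best replies: X→Uptown; Y→Midtown; Z→Downtown.
South Co.'s best replies: Uptown→Z; Midtown→Z; Downtown→Z.
Only (Downtown, Z) has each player best-responding; Nash payoffs (13, 8).
South Co.'s commitment gain: 11 − 8 = 3.

3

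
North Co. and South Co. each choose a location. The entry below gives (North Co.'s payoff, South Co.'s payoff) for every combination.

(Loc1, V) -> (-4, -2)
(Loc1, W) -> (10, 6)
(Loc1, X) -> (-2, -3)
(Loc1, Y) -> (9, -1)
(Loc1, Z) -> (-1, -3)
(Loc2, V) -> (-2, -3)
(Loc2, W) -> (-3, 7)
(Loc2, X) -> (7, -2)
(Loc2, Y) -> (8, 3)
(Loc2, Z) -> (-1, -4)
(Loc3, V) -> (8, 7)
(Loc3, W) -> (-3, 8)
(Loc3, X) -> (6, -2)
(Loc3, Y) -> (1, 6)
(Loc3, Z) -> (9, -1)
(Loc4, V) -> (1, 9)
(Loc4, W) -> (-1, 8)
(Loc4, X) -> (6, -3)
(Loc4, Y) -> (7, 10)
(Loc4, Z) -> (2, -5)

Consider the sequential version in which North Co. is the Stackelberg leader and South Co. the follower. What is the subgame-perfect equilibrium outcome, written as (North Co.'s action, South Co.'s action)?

Solve by backward induction (North Co. leads).
- Loc1 → South Co. plays W (best of -2, 6, -3, -1, -3); North Co. gets 10.
- Loc2 → South Co. plays W (best of -3, 7, -2, 3, -4); North Co. gets -3.
- Loc3 → South Co. plays W (best of 7, 8, -2, 6, -1); North Co. gets -3.
- Loc4 → South Co. plays Y (best of 9, 8, -3, 10, -5); North Co. gets 7.
Among 10, -3, -3, 7, the best is 10 at Loc1. Subgame-perfect outcome: (Loc1, W) with payoffs (10, 6).

(Loc1, W)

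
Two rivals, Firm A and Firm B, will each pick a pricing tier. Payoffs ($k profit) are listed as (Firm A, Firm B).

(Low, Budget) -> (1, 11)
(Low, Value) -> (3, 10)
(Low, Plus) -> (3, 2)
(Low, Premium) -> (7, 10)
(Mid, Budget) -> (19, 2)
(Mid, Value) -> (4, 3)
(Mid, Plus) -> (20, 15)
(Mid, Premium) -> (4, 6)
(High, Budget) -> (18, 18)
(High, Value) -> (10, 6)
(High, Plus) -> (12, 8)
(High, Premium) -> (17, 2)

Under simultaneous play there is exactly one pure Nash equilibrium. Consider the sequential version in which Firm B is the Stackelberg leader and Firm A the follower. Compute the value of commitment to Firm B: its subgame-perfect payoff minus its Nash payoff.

Firm A best-responds to each possible Firm B move:
- Budget → Firm A plays Mid (best of 1, 19, 18); Firm B gets 2.
- Value → Firm A plays High (best of 3, 4, 10); Firm B gets 6.
- Plus → Firm A plays Mid (best of 3, 20, 12); Firm B gets 15.
- Premium → Firm A plays High (best of 7, 4, 17); Firm B gets 2.
Maximizing over 2, 6, 15, 2, Firm B chooses Plus. Subgame-perfect outcome: (Mid, Plus) with payoffs (20, 15).
Under simultaneous play:
Firm A's best replies: Budget→Mid; Value→High; Plus→Mid; Premium→High.
Firm B's best replies: Low→Budget; Mid→Plus; High→Budget.
Only (Mid, Plus) has each player best-responding; Nash payoffs (20, 15).
Firm B's commitment gain: 15 − 15 = 0.

0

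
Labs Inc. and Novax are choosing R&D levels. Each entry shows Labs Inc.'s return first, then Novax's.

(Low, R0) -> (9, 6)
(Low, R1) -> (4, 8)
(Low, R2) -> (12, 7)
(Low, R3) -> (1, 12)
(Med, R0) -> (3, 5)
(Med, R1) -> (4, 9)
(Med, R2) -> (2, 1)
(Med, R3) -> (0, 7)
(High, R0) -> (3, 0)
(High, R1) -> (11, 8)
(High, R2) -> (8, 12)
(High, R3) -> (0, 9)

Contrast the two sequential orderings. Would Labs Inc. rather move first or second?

If Labs Inc. leads: Novax's best replies are Low→R3, Med→R1, High→R2; Labs Inc.'s induced payoffs 1, 4, 8; outcome (High, R2), payoffs (8, 12).
If Novax leads: Labs Inc.'s best replies are R0→Low, R1→High, R2→Low, R3→Low; Novax's induced payoffs 6, 8, 7, 12; outcome (Low, R3), payoffs (1, 12).
Labs Inc. gets 8 moving first and 1 moving second, so Labs Inc. prefers to move first.

first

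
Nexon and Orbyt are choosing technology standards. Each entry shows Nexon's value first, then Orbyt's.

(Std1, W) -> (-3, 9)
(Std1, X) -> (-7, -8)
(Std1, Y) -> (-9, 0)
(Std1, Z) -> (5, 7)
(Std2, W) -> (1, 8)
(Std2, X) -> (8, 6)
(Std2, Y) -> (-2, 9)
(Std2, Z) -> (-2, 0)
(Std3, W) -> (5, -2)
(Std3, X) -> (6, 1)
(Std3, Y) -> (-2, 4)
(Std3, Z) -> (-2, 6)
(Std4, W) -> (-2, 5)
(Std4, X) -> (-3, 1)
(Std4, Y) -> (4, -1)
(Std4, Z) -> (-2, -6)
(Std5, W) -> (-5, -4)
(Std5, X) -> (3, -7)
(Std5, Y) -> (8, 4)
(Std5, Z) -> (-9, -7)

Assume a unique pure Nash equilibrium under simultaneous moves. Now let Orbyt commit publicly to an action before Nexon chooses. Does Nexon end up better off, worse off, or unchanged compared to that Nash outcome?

Backward induction with Orbyt moving first.
- W: BR = Std3, leader payoff -2.
- X: BR = Std2, leader payoff 6.
- Y: BR = Std5, leader payoff 4.
- Z: BR = Std1, leader payoff 7.
Orbyt's induced payoffs are -2, 6, 4, 7, so Orbyt commits to Z. Subgame-perfect outcome: (Std1, Z) with payoffs (5, 7).
Now find the simultaneous Nash equilibrium.
Nexon's best replies: W→Std3; X→Std2; Y→Std5; Z→Std1.
Orbyt's best replies: Std1→W; Std2→Y; Std3→Z; Std4→W; Std5→Y.
The unique mutual best reply is (Std5, Y), giving (8, 4).
Nexon earns 5 sequentially versus 8 at the Nash outcome: worse off.

worse off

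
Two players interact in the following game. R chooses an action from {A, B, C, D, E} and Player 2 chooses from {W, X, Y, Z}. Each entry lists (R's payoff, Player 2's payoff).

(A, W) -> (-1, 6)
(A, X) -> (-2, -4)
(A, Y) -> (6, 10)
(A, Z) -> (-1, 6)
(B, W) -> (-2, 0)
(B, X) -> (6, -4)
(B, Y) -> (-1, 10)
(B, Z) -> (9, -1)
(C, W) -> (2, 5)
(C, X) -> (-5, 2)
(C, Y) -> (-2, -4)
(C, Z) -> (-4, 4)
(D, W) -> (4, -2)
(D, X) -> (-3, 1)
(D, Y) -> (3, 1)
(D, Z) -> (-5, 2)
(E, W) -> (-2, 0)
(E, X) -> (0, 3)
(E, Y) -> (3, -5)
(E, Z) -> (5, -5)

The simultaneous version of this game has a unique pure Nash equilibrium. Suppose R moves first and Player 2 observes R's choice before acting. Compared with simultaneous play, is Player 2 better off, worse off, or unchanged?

Work backward from Player 2's decision.
- A: Player 2 compares 6, -4, 10, 6 and picks Y; R would get 6.
- B: Player 2 compares 0, -4, 10, -1 and picks Y; R would get -1.
- C: Player 2 compares 5, 2, -4, 4 and picks W; R would get 2.
- D: Player 2 compares -2, 1, 1, 2 and picks Z; R would get -5.
- E: Player 2 compares 0, 3, -5, -5 and picks X; R would get 0.
Among 6, -1, 2, -5, 0, the best is 6 at A. Subgame-perfect outcome: (A, Y) with payoffs (6, 10).
Now find the simultaneous Nash equilibrium.
R's best replies: W→D; X→B; Y→A; Z→B.
Player 2's best replies: A→Y; B→Y; C→W; D→Z; E→X.
The unique mutual best reply is (A, Y), giving (6, 10).
Player 2 earns 10 sequentially versus 10 at the Nash outcome: unchanged.

unchanged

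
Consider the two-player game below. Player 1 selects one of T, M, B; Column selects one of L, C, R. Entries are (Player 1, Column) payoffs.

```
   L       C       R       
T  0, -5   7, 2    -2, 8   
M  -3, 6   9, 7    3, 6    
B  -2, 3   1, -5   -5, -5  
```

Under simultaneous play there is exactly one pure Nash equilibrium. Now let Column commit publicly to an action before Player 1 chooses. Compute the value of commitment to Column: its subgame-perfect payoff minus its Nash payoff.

0

Backward induction with Column moving first.
- L: BR = T, leader payoff -5.
- C: BR = M, leader payoff 7.
- R: BR = M, leader payoff 6.
Among -5, 7, 6, the best is 7 at C. Subgame-perfect outcome: (M, C) with payoffs (9, 7).
For the simultaneous game, intersect best replies.
Player 1's best replies: L→T; C→M; R→M.
Column's best replies: T→R; M→C; B→L.
The unique mutual best reply is (M, C), giving (9, 7).
Column's commitment gain: 7 − 7 = 0.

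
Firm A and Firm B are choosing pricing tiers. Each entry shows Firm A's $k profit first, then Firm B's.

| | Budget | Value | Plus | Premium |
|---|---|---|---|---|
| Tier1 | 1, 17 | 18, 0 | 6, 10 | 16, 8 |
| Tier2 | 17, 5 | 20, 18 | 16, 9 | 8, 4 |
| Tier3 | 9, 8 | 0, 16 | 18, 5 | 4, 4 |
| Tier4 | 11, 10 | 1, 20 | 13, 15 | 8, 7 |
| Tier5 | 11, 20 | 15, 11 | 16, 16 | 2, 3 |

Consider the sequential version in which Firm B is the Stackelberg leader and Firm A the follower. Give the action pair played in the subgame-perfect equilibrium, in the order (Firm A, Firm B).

(Tier2, Value)

Work backward from Firm A's decision.
- Budget → Firm A plays Tier2 (best of 1, 17, 9, 11, 11); Firm B gets 5.
- Value → Firm A plays Tier2 (best of 18, 20, 0, 1, 15); Firm B gets 18.
- Plus → Firm A plays Tier3 (best of 6, 16, 18, 13, 16); Firm B gets 5.
- Premium → Firm A plays Tier1 (best of 16, 8, 4, 8, 2); Firm B gets 8.
Maximizing over 5, 18, 5, 8, Firm B chooses Value. Subgame-perfect outcome: (Tier2, Value) with payoffs (20, 18).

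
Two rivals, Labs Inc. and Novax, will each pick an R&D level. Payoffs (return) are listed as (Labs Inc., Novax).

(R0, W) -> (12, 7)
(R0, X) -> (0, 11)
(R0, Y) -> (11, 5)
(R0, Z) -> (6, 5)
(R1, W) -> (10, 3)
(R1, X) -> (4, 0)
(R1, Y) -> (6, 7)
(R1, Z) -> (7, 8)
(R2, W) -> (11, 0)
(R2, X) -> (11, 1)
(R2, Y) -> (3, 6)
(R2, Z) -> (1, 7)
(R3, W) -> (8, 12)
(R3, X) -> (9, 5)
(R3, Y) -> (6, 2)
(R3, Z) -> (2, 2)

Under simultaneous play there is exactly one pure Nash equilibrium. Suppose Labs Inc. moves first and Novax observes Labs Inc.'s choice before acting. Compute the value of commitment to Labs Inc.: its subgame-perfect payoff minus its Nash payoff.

Backward induction with Labs Inc. moving first.
- R0 → Novax plays X (best of 7, 11, 5, 5); Labs Inc. gets 0.
- R1 → Novax plays Z (best of 3, 0, 7, 8); Labs Inc. gets 7.
- R2 → Novax plays Z (best of 0, 1, 6, 7); Labs Inc. gets 1.
- R3 → Novax plays W (best of 12, 5, 2, 2); Labs Inc. gets 8.
Maximizing over 0, 7, 1, 8, Labs Inc. chooses R3. Subgame-perfect outcome: (R3, W) with payoffs (8, 12).
Under simultaneous play:
Labs Inc.'s best replies: W→R0; X→R2; Y→R0; Z→R1.
Novax's best replies: R0→X; R1→Z; R2→Z; R3→W.
The unique mutual best reply is (R1, Z), giving (7, 8).
Labs Inc.'s commitment gain: 8 − 7 = 1.

1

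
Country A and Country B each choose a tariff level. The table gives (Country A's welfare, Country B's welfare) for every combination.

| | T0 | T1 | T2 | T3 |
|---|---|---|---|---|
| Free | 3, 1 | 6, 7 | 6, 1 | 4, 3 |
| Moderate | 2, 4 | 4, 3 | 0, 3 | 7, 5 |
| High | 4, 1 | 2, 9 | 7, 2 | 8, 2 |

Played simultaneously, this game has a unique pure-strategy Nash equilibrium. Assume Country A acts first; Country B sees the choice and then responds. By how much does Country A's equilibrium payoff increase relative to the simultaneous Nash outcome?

1

Backward induction with Country A moving first.
- Free → Country B plays T1 (best of 1, 7, 1, 3); Country A gets 6.
- Moderate → Country B plays T3 (best of 4, 3, 3, 5); Country A gets 7.
- High → Country B plays T1 (best of 1, 9, 2, 2); Country A gets 2.
Maximizing over 6, 7, 2, Country A chooses Moderate. Subgame-perfect outcome: (Moderate, T3) with payoffs (7, 5).
For the simultaneous game, intersect best replies.
Country A's best replies: T0→High; T1→Free; T2→High; T3→High.
Country B's best replies: Free→T1; Moderate→T3; High→T1.
Only (Free, T1) has each player best-responding; Nash payoffs (6, 7).
Country A's commitment gain: 7 − 6 = 1.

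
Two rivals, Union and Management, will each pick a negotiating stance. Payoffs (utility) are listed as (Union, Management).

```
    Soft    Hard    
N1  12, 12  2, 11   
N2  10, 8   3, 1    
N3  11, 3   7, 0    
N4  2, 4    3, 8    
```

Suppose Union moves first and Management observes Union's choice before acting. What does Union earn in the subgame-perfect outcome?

Work backward from Management's decision.
- N1 → Management plays Soft (best of 12, 11); Union gets 12.
- N2 → Management plays Soft (best of 8, 1); Union gets 10.
- N3 → Management plays Soft (best of 3, 0); Union gets 11.
- N4 → Management plays Hard (best of 4, 8); Union gets 3.
Among 12, 10, 11, 3, the best is 12 at N1. Subgame-perfect outcome: (N1, Soft) with payoffs (12, 12).

12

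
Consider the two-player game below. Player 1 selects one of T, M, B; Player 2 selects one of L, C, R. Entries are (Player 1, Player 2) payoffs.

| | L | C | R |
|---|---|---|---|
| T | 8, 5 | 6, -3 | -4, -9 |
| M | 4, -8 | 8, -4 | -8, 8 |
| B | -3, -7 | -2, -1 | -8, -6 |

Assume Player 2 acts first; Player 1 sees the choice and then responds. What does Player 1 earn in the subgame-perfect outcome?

Player 1 best-responds to each possible Player 2 move:
- L: BR = T, leader payoff 5.
- C: BR = M, leader payoff -4.
- R: BR = T, leader payoff -9.
Among 5, -4, -9, the best is 5 at L. Subgame-perfect outcome: (T, L) with payoffs (8, 5).

8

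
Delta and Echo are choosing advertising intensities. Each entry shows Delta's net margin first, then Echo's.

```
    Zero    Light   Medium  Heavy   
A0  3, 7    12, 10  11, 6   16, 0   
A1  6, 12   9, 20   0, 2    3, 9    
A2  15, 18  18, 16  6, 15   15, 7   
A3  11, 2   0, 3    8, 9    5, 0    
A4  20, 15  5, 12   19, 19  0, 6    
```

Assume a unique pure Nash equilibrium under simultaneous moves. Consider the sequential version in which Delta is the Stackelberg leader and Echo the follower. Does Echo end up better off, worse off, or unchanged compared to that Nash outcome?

Echo best-responds to each possible Delta move:
- A0: Echo compares 7, 10, 6, 0 and picks Light; Delta would get 12.
- A1: Echo compares 12, 20, 2, 9 and picks Light; Delta would get 9.
- A2: Echo compares 18, 16, 15, 7 and picks Zero; Delta would get 15.
- A3: Echo compares 2, 3, 9, 0 and picks Medium; Delta would get 8.
- A4: Echo compares 15, 12, 19, 6 and picks Medium; Delta would get 19.
Maximizing over 12, 9, 15, 8, 19, Delta chooses A4. Subgame-perfect outcome: (A4, Medium) with payoffs (19, 19).
Under simultaneous play:
Delta's best replies: Zero→A4; Light→A2; Medium→A4; Heavy→A0.
Echo's best replies: A0→Light; A1→Light; A2→Zero; A3→Medium; A4→Medium.
The unique mutual best reply is (A4, Medium), giving (19, 19).
Echo earns 19 sequentially versus 19 at the Nash outcome: unchanged.

unchanged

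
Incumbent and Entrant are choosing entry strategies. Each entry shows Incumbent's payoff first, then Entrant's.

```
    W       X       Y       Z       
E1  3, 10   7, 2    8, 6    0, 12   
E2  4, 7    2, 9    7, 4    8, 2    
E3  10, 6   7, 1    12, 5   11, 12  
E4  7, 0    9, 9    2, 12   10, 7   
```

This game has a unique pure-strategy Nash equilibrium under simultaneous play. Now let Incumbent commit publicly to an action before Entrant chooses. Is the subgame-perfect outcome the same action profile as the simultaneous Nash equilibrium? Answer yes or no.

yes

Backward induction with Incumbent moving first.
- E1: BR = Z, leader payoff 0.
- E2: BR = X, leader payoff 2.
- E3: BR = Z, leader payoff 11.
- E4: BR = Y, leader payoff 2.
Among 0, 2, 11, 2, the best is 11 at E3. Subgame-perfect outcome: (E3, Z) with payoffs (11, 12).
Now find the simultaneous Nash equilibrium.
Incumbent's best replies: W→E3; X→E4; Y→E3; Z→E3.
Entrant's best replies: E1→Z; E2→X; E3→Z; E4→Y.
The unique mutual best reply is (E3, Z), giving (11, 12).
Sequential outcome (E3, Z) coincides with the Nash profile (E3, Z).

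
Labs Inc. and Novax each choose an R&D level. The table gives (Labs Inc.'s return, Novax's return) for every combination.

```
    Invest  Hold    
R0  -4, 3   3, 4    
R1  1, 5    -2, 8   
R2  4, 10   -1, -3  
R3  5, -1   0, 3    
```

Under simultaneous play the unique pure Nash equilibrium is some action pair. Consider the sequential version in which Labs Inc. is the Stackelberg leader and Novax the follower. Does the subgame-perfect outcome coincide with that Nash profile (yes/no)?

Work backward from Novax's decision.
- R0 → Novax plays Hold (best of 3, 4); Labs Inc. gets 3.
- R1 → Novax plays Hold (best of 5, 8); Labs Inc. gets -2.
- R2 → Novax plays Invest (best of 10, -3); Labs Inc. gets 4.
- R3 → Novax plays Hold (best of -1, 3); Labs Inc. gets 0.
Labs Inc.'s induced payoffs are 3, -2, 4, 0, so Labs Inc. commits to R2. Subgame-perfect outcome: (R2, Invest) with payoffs (4, 10).
Under simultaneous play:
Labs Inc.'s best replies: Invest→R3; Hold→R0.
Novax's best replies: R0→Hold; R1→Hold; R2→Invest; R3→Hold.
The unique mutual best reply is (R0, Hold), giving (3, 4).
Sequential outcome (R2, Invest) differs from the Nash profile (R0, Hold).

no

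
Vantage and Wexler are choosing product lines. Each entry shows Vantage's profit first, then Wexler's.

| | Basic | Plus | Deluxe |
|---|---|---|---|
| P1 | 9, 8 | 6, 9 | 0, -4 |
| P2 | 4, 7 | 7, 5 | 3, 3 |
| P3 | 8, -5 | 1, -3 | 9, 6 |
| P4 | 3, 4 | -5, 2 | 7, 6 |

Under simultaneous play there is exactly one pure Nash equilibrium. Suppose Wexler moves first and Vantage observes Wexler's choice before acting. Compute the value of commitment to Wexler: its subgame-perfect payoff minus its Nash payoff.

Solve by backward induction (Wexler leads).
- Basic → Vantage plays P1 (best of 9, 4, 8, 3); Wexler gets 8.
- Plus → Vantage plays P2 (best of 6, 7, 1, -5); Wexler gets 5.
- Deluxe → Vantage plays P3 (best of 0, 3, 9, 7); Wexler gets 6.
Maximizing over 8, 5, 6, Wexler chooses Basic. Subgame-perfect outcome: (P1, Basic) with payoffs (9, 8).
Under simultaneous play:
Vantage's best replies: Basic→P1; Plus→P2; Deluxe→P3.
Wexler's best replies: P1→Plus; P2→Basic; P3→Deluxe; P4→Deluxe.
Only (P3, Deluxe) has each player best-responding; Nash payoffs (9, 6).
Wexler's commitment gain: 8 − 6 = 2.

2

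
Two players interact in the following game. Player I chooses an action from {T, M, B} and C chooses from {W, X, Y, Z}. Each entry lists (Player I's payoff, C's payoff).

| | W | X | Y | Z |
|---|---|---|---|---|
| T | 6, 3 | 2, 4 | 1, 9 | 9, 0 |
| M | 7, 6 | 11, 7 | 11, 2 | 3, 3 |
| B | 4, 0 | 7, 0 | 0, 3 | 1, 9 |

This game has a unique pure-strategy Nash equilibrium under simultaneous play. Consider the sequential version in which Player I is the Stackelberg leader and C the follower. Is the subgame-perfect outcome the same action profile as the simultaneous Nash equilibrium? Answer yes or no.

yes

Work backward from C's decision.
- T → C plays Y (best of 3, 4, 9, 0); Player I gets 1.
- M → C plays X (best of 6, 7, 2, 3); Player I gets 11.
- B → C plays Z (best of 0, 0, 3, 9); Player I gets 1.
Among 1, 11, 1, the best is 11 at M. Subgame-perfect outcome: (M, X) with payoffs (11, 7).
Under simultaneous play:
Player I's best replies: W→M; X→M; Y→M; Z→T.
C's best replies: T→Y; M→X; B→Z.
The unique mutual best reply is (M, X), giving (11, 7).
Sequential outcome (M, X) coincides with the Nash profile (M, X).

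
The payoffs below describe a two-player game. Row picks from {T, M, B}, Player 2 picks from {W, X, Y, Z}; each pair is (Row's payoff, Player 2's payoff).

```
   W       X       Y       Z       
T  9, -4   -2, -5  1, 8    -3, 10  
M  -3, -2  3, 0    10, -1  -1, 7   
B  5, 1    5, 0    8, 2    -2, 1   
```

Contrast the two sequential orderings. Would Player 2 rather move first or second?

If Row leads: Player 2's best replies are T→Z, M→Z, B→Y; Row's induced payoffs -3, -1, 8; outcome (B, Y), payoffs (8, 2).
If Player 2 leads: Row's best replies are W→T, X→B, Y→M, Z→M; Player 2's induced payoffs -4, 0, -1, 7; outcome (M, Z), payoffs (-1, 7).
Player 2 gets 7 moving first and 2 moving second, so Player 2 prefers to move first.

first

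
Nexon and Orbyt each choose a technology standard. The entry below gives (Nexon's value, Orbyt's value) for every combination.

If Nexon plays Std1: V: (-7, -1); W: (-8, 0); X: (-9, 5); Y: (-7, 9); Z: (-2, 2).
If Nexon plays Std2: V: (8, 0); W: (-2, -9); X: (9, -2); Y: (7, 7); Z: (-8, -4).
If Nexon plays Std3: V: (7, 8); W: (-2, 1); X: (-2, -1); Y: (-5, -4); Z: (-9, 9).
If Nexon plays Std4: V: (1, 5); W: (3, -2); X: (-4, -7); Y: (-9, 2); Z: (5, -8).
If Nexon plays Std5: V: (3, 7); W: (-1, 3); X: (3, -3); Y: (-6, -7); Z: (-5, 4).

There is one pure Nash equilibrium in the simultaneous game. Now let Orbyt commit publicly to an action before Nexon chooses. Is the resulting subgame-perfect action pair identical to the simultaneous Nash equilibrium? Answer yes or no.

yes

Solve by backward induction (Orbyt leads).
- V → Nexon plays Std2 (best of -7, 8, 7, 1, 3); Orbyt gets 0.
- W → Nexon plays Std4 (best of -8, -2, -2, 3, -1); Orbyt gets -2.
- X → Nexon plays Std2 (best of -9, 9, -2, -4, 3); Orbyt gets -2.
- Y → Nexon plays Std2 (best of -7, 7, -5, -9, -6); Orbyt gets 7.
- Z → Nexon plays Std4 (best of -2, -8, -9, 5, -5); Orbyt gets -8.
Maximizing over 0, -2, -2, 7, -8, Orbyt chooses Y. Subgame-perfect outcome: (Std2, Y) with payoffs (7, 7).
Now find the simultaneous Nash equilibrium.
Nexon's best replies: V→Std2; W→Std4; X→Std2; Y→Std2; Z→Std4.
Orbyt's best replies: Std1→Y; Std2→Y; Std3→Z; Std4→V; Std5→V.
Only (Std2, Y) has each player best-responding; Nash payoffs (7, 7).
Sequential outcome (Std2, Y) coincides with the Nash profile (Std2, Y).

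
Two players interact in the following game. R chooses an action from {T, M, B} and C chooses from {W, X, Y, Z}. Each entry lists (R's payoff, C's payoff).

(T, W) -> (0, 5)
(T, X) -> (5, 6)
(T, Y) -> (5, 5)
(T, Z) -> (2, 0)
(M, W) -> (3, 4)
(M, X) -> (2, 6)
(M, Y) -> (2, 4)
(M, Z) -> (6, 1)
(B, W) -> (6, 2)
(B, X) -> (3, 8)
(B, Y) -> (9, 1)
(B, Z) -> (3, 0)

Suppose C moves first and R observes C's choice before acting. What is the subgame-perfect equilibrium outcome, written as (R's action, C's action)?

R best-responds to each possible C move:
- W: R compares 0, 3, 6 and picks B; C would get 2.
- X: R compares 5, 2, 3 and picks T; C would get 6.
- Y: R compares 5, 2, 9 and picks B; C would get 1.
- Z: R compares 2, 6, 3 and picks M; C would get 1.
Maximizing over 2, 6, 1, 1, C chooses X. Subgame-perfect outcome: (T, X) with payoffs (5, 6).

(T, X)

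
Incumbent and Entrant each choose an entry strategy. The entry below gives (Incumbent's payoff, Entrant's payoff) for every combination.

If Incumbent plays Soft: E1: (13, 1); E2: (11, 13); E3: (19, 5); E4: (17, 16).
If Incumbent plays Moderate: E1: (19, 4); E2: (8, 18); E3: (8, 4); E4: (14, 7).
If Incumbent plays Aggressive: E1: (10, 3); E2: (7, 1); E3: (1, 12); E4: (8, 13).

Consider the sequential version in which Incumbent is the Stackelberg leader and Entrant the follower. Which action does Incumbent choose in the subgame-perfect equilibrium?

Soft

Work backward from Entrant's decision.
- Soft → Entrant plays E4 (best of 1, 13, 5, 16); Incumbent gets 17.
- Moderate → Entrant plays E2 (best of 4, 18, 4, 7); Incumbent gets 8.
- Aggressive → Entrant plays E4 (best of 3, 1, 12, 13); Incumbent gets 8.
Incumbent's induced payoffs are 17, 8, 8, so Incumbent commits to Soft. Subgame-perfect outcome: (Soft, E4) with payoffs (17, 16).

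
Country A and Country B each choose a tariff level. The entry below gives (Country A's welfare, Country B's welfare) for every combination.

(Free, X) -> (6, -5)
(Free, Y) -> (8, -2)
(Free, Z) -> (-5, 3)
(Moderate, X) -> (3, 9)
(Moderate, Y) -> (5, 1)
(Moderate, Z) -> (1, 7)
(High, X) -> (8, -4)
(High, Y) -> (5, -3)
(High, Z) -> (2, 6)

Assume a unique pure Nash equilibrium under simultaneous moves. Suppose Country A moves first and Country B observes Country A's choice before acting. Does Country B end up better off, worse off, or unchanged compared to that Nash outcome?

better off

Solve by backward induction (Country A leads).
- Free → Country B plays Z (best of -5, -2, 3); Country A gets -5.
- Moderate → Country B plays X (best of 9, 1, 7); Country A gets 3.
- High → Country B plays Z (best of -4, -3, 6); Country A gets 2.
Country A's induced payoffs are -5, 3, 2, so Country A commits to Moderate. Subgame-perfect outcome: (Moderate, X) with payoffs (3, 9).
Now find the simultaneous Nash equilibrium.
Country A's best replies: X→High; Y→Free; Z→High.
Country B's best replies: Free→Z; Moderate→X; High→Z.
The unique mutual best reply is (High, Z), giving (2, 6).
Country B earns 9 sequentially versus 6 at the Nash outcome: better off.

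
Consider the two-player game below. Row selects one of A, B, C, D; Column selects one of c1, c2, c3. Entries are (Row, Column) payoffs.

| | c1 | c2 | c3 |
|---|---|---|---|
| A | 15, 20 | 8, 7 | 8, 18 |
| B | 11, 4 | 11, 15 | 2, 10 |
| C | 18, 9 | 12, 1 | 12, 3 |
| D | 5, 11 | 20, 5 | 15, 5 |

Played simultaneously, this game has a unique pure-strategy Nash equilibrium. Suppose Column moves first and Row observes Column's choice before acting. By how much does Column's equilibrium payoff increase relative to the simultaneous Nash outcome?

Row best-responds to each possible Column move:
- c1: Row compares 15, 11, 18, 5 and picks C; Column would get 9.
- c2: Row compares 8, 11, 12, 20 and picks D; Column would get 5.
- c3: Row compares 8, 2, 12, 15 and picks D; Column would get 5.
Column's induced payoffs are 9, 5, 5, so Column commits to c1. Subgame-perfect outcome: (C, c1) with payoffs (18, 9).
Under simultaneous play:
Row's best replies: c1→C; c2→D; c3→D.
Column's best replies: A→c1; B→c2; C→c1; D→c1.
Only (C, c1) has each player best-responding; Nash payoffs (18, 9).
Column's commitment gain: 9 − 9 = 0.

0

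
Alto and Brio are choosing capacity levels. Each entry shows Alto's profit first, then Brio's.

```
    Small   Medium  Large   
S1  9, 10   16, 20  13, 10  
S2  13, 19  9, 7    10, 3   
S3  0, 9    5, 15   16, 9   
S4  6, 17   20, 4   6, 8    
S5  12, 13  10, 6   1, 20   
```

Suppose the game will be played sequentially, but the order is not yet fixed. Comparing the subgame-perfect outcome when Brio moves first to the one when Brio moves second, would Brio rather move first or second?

second

If Alto leads: Brio's best replies are S1→Medium, S2→Small, S3→Medium, S4→Small, S5→Large; Alto's induced payoffs 16, 13, 5, 6, 1; outcome (S1, Medium), payoffs (16, 20).
If Brio leads: Alto's best replies are Small→S2, Medium→S4, Large→S3; Brio's induced payoffs 19, 4, 9; outcome (S2, Small), payoffs (13, 19).
Brio gets 19 moving first and 20 moving second, so Brio prefers to move second.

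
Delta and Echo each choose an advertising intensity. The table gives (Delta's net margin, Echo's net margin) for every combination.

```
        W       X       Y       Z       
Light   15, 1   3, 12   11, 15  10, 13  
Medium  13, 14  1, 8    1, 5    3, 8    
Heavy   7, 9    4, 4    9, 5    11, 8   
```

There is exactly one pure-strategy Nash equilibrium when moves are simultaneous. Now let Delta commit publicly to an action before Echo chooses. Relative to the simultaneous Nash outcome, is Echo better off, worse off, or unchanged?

worse off

Work backward from Echo's decision.
- Light: BR = Y, leader payoff 11.
- Medium: BR = W, leader payoff 13.
- Heavy: BR = W, leader payoff 7.
Delta's induced payoffs are 11, 13, 7, so Delta commits to Medium. Subgame-perfect outcome: (Medium, W) with payoffs (13, 14).
Under simultaneous play:
Delta's best replies: W→Light; X→Heavy; Y→Light; Z→Heavy.
Echo's best replies: Light→Y; Medium→W; Heavy→W.
Only (Light, Y) has each player best-responding; Nash payoffs (11, 15).
Echo earns 14 sequentially versus 15 at the Nash outcome: worse off.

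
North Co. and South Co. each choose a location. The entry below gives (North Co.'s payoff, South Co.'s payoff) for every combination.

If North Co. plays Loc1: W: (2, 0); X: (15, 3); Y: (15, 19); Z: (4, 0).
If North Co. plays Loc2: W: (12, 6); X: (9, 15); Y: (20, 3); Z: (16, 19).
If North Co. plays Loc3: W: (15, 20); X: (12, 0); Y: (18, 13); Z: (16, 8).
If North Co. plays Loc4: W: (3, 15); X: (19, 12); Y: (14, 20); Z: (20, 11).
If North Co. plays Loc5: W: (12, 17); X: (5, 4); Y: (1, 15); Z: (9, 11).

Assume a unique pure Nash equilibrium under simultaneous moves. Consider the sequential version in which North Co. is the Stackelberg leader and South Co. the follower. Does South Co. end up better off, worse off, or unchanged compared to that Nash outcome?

Work backward from South Co.'s decision.
- Loc1 → South Co. plays Y (best of 0, 3, 19, 0); North Co. gets 15.
- Loc2 → South Co. plays Z (best of 6, 15, 3, 19); North Co. gets 16.
- Loc3 → South Co. plays W (best of 20, 0, 13, 8); North Co. gets 15.
- Loc4 → South Co. plays Y (best of 15, 12, 20, 11); North Co. gets 14.
- Loc5 → South Co. plays W (best of 17, 4, 15, 11); North Co. gets 12.
North Co.'s induced payoffs are 15, 16, 15, 14, 12, so North Co. commits to Loc2. Subgame-perfect outcome: (Loc2, Z) with payoffs (16, 19).
Under simultaneous play:
North Co.'s best replies: W→Loc3; X→Loc4; Y→Loc2; Z→Loc4.
South Co.'s best replies: Loc1→Y; Loc2→Z; Loc3→W; Loc4→Y; Loc5→W.
Only (Loc3, W) has each player best-responding; Nash payoffs (15, 20).
South Co. earns 19 sequentially versus 20 at the Nash outcome: worse off.

worse off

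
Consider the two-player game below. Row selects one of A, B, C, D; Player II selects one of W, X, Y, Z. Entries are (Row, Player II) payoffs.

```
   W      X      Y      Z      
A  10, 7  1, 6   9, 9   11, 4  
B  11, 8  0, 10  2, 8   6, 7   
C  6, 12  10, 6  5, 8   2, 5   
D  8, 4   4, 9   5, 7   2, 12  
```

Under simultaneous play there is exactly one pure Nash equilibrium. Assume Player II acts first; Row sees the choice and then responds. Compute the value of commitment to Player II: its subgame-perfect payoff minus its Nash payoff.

Backward induction with Player II moving first.
- W: Row compares 10, 11, 6, 8 and picks B; Player II would get 8.
- X: Row compares 1, 0, 10, 4 and picks C; Player II would get 6.
- Y: Row compares 9, 2, 5, 5 and picks A; Player II would get 9.
- Z: Row compares 11, 6, 2, 2 and picks A; Player II would get 4.
Maximizing over 8, 6, 9, 4, Player II chooses Y. Subgame-perfect outcome: (A, Y) with payoffs (9, 9).
Now find the simultaneous Nash equilibrium.
Row's best replies: W→B; X→C; Y→A; Z→A.
Player II's best replies: A→Y; B→X; C→W; D→Z.
Only (A, Y) has each player best-responding; Nash payoffs (9, 9).
Player II's commitment gain: 9 − 9 = 0.

0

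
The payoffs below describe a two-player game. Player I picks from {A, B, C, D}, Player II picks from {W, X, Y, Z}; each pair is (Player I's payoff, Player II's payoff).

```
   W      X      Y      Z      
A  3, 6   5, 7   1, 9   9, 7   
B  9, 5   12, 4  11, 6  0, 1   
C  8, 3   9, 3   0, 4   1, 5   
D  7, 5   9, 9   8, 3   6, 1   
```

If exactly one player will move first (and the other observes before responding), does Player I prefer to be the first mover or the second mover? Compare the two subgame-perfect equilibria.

first

If Player I leads: Player II's best replies are A→Y, B→Y, C→Z, D→X; Player I's induced payoffs 1, 11, 1, 9; outcome (B, Y), payoffs (11, 6).
If Player II leads: Player I's best replies are W→B, X→B, Y→B, Z→A; Player II's induced payoffs 5, 4, 6, 7; outcome (A, Z), payoffs (9, 7).
Player I gets 11 moving first and 9 moving second, so Player I prefers to move first.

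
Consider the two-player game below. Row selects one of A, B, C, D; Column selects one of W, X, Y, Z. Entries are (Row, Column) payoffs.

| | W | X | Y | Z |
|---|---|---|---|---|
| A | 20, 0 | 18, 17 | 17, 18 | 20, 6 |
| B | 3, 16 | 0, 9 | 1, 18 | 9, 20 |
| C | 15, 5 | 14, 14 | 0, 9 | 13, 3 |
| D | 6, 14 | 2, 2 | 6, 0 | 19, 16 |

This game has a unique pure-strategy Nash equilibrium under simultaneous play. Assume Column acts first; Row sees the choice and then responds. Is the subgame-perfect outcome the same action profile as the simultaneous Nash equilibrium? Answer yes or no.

yes

Solve by backward induction (Column leads).
- W: Row compares 20, 3, 15, 6 and picks A; Column would get 0.
- X: Row compares 18, 0, 14, 2 and picks A; Column would get 17.
- Y: Row compares 17, 1, 0, 6 and picks A; Column would get 18.
- Z: Row compares 20, 9, 13, 19 and picks A; Column would get 6.
Maximizing over 0, 17, 18, 6, Column chooses Y. Subgame-perfect outcome: (A, Y) with payoffs (17, 18).
For the simultaneous game, intersect best replies.
Row's best replies: W→A; X→A; Y→A; Z→A.
Column's best replies: A→Y; B→Z; C→X; D→Z.
The unique mutual best reply is (A, Y), giving (17, 18).
Sequential outcome (A, Y) coincides with the Nash profile (A, Y).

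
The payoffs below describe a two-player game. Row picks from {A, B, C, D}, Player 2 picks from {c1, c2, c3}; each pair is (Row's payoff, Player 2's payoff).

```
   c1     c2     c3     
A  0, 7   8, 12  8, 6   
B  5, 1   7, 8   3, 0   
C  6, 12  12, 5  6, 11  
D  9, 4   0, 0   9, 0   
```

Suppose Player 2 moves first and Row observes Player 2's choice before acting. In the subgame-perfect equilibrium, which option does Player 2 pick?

c2

Row best-responds to each possible Player 2 move:
- c1: BR = D, leader payoff 4.
- c2: BR = C, leader payoff 5.
- c3: BR = D, leader payoff 0.
Among 4, 5, 0, the best is 5 at c2. Subgame-perfect outcome: (C, c2) with payoffs (12, 5).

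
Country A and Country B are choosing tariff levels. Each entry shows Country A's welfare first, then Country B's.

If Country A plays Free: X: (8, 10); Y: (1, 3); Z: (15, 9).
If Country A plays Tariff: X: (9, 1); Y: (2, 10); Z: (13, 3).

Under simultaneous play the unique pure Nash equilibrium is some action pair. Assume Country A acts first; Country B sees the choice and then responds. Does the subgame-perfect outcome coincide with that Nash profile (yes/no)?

no

Solve by backward induction (Country A leads).
- Free: Country B compares 10, 3, 9 and picks X; Country A would get 8.
- Tariff: Country B compares 1, 10, 3 and picks Y; Country A would get 2.
Country A's induced payoffs are 8, 2, so Country A commits to Free. Subgame-perfect outcome: (Free, X) with payoffs (8, 10).
Under simultaneous play:
Country A's best replies: X→Tariff; Y→Tariff; Z→Free.
Country B's best replies: Free→X; Tariff→Y.
Only (Tariff, Y) has each player best-responding; Nash payoffs (2, 10).
Sequential outcome (Free, X) differs from the Nash profile (Tariff, Y).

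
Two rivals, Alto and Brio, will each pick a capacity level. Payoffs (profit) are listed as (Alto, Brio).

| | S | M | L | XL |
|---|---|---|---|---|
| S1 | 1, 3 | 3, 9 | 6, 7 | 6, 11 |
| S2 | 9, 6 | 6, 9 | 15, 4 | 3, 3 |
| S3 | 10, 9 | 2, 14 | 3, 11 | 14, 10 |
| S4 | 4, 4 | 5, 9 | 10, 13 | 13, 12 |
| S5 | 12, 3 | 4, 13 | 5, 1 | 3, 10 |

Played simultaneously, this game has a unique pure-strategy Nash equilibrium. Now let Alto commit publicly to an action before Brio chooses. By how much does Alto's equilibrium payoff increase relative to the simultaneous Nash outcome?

Backward induction with Alto moving first.
- S1: BR = XL, leader payoff 6.
- S2: BR = M, leader payoff 6.
- S3: BR = M, leader payoff 2.
- S4: BR = L, leader payoff 10.
- S5: BR = M, leader payoff 4.
Alto's induced payoffs are 6, 6, 2, 10, 4, so Alto commits to S4. Subgame-perfect outcome: (S4, L) with payoffs (10, 13).
Now find the simultaneous Nash equilibrium.
Alto's best replies: S→S5; M→S2; L→S2; XL→S3.
Brio's best replies: S1→XL; S2→M; S3→M; S4→L; S5→M.
Only (S2, M) has each player best-responding; Nash payoffs (6, 9).
Alto's commitment gain: 10 − 6 = 4.

4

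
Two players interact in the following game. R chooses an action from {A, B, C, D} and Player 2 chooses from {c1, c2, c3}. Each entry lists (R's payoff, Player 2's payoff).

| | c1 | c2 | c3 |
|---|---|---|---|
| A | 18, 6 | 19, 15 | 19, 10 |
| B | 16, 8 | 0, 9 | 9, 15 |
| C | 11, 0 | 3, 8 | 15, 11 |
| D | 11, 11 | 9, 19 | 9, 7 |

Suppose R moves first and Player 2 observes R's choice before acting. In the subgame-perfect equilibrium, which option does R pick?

A

Solve by backward induction (R leads).
- A: BR = c2, leader payoff 19.
- B: BR = c3, leader payoff 9.
- C: BR = c3, leader payoff 15.
- D: BR = c2, leader payoff 9.
R's induced payoffs are 19, 9, 15, 9, so R commits to A. Subgame-perfect outcome: (A, c2) with payoffs (19, 15).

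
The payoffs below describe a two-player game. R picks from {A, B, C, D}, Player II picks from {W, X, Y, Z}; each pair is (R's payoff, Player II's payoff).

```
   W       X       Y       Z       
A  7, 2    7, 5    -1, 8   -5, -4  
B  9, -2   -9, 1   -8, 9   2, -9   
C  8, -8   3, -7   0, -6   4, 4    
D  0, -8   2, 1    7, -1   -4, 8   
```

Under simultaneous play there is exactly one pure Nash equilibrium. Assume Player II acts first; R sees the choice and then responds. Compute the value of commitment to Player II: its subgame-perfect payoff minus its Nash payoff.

1

R best-responds to each possible Player II move:
- W: R compares 7, 9, 8, 0 and picks B; Player II would get -2.
- X: R compares 7, -9, 3, 2 and picks A; Player II would get 5.
- Y: R compares -1, -8, 0, 7 and picks D; Player II would get -1.
- Z: R compares -5, 2, 4, -4 and picks C; Player II would get 4.
Player II's induced payoffs are -2, 5, -1, 4, so Player II commits to X. Subgame-perfect outcome: (A, X) with payoffs (7, 5).
For the simultaneous game, intersect best replies.
R's best replies: W→B; X→A; Y→D; Z→C.
Player II's best replies: A→Y; B→Y; C→Z; D→Z.
The unique mutual best reply is (C, Z), giving (4, 4).
Player II's commitment gain: 5 − 4 = 1.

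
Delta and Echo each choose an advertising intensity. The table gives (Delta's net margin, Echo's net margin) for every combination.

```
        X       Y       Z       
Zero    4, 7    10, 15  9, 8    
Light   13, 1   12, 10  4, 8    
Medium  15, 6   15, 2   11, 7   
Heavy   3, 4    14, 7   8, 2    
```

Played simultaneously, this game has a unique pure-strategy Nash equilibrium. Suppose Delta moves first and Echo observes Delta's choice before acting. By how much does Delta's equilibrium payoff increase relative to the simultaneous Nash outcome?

3

Echo best-responds to each possible Delta move:
- Zero: Echo compares 7, 15, 8 and picks Y; Delta would get 10.
- Light: Echo compares 1, 10, 8 and picks Y; Delta would get 12.
- Medium: Echo compares 6, 2, 7 and picks Z; Delta would get 11.
- Heavy: Echo compares 4, 7, 2 and picks Y; Delta would get 14.
Delta's induced payoffs are 10, 12, 11, 14, so Delta commits to Heavy. Subgame-perfect outcome: (Heavy, Y) with payoffs (14, 7).
Under simultaneous play:
Delta's best replies: X→Medium; Y→Medium; Z→Medium.
Echo's best replies: Zero→Y; Light→Y; Medium→Z; Heavy→Y.
The unique mutual best reply is (Medium, Z), giving (11, 7).
Delta's commitment gain: 14 − 11 = 3.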